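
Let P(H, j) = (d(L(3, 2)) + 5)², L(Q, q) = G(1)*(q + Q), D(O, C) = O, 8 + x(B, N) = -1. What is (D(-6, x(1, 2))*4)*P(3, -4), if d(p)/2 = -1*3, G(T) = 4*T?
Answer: -24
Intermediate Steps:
x(B, N) = -9 (x(B, N) = -8 - 1 = -9)
L(Q, q) = 4*Q + 4*q (L(Q, q) = (4*1)*(q + Q) = 4*(Q + q) = 4*Q + 4*q)
d(p) = -6 (d(p) = 2*(-1*3) = 2*(-3) = -6)
P(H, j) = 1 (P(H, j) = (-6 + 5)² = (-1)² = 1)
(D(-6, x(1, 2))*4)*P(3, -4) = -6*4*1 = -24*1 = -24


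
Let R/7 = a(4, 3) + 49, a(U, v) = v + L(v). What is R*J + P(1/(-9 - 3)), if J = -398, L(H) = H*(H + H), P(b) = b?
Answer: -2340241/12 ≈ -1.9502e+5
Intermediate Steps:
L(H) = 2*H² (L(H) = H*(2*H) = 2*H²)
a(U, v) = v + 2*v²
R = 490 (R = 7*(3*(1 + 2*3) + 49) = 7*(3*(1 + 6) + 49) = 7*(3*7 + 49) = 7*(21 + 49) = 7*70 = 490)
R*J + P(1/(-9 - 3)) = 490*(-398) + 1/(-9 - 3) = -195020 + 1/(-12) = -195020 - 1/12 = -2340241/12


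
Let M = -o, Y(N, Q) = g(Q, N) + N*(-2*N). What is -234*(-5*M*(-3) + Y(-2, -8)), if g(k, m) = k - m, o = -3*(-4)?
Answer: 45396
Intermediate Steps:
o = 12
Y(N, Q) = Q - N - 2*N² (Y(N, Q) = (Q - N) + N*(-2*N) = (Q - N) - 2*N² = Q - N - 2*N²)
M = -12 (M = -1*12 = -12)
-234*(-5*M*(-3) + Y(-2, -8)) = -234*(-5*(-12)*(-3) + (-8 - 1*(-2) - 2*(-2)²)) = -234*(60*(-3) + (-8 + 2 - 2*4)) = -234*(-180 + (-8 + 2 - 8)) = -234*(-180 - 14) = -234*(-194) = 45396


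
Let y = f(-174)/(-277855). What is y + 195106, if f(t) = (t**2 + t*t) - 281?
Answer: 54211117359/277855 ≈ 1.9511e+5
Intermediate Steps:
f(t) = -281 + 2*t**2 (f(t) = (t**2 + t**2) - 281 = 2*t**2 - 281 = -281 + 2*t**2)
y = -60271/277855 (y = (-281 + 2*(-174)**2)/(-277855) = (-281 + 2*30276)*(-1/277855) = (-281 + 60552)*(-1/277855) = 60271*(-1/277855) = -60271/277855 ≈ -0.21692)
y + 195106 = -60271/277855 + 195106 = 54211117359/277855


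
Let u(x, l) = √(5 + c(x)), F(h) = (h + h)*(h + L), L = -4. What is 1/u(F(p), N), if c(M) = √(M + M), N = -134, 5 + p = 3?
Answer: (5 + 4*√3)^(-½) ≈ 0.28954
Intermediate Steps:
p = -2 (p = -5 + 3 = -2)
c(M) = √2*√M (c(M) = √(2*M) = √2*√M)
F(h) = 2*h*(-4 + h) (F(h) = (h + h)*(h - 4) = (2*h)*(-4 + h) = 2*h*(-4 + h))
u(x, l) = √(5 + √2*√x)
1/u(F(p), N) = 1/(√(5 + √2*√(2*(-2)*(-4 - 2)))) = 1/(√(5 + √2*√(2*(-2)*(-6)))) = 1/(√(5 + √2*√24)) = 1/(√(5 + √2*(2*√6))) = 1/(√(5 + 4*√3)) = (5 + 4*√3)^(-½)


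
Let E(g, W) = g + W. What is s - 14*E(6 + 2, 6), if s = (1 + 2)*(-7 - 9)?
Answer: -244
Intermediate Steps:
s = -48 (s = 3*(-16) = -48)
E(g, W) = W + g
s - 14*E(6 + 2, 6) = -48 - 14*(6 + (6 + 2)) = -48 - 14*(6 + 8) = -48 - 14*14 = -48 - 196 = -244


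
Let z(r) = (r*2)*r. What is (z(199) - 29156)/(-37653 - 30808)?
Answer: -50046/68461 ≈ -0.73101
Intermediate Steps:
z(r) = 2*r² (z(r) = (2*r)*r = 2*r²)
(z(199) - 29156)/(-37653 - 30808) = (2*199² - 29156)/(-37653 - 30808) = (2*39601 - 29156)/(-68461) = (79202 - 29156)*(-1/68461) = 50046*(-1/68461) = -50046/68461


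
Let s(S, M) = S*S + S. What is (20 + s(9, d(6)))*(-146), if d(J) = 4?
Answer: -16060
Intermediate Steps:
s(S, M) = S + S² (s(S, M) = S² + S = S + S²)
(20 + s(9, d(6)))*(-146) = (20 + 9*(1 + 9))*(-146) = (20 + 9*10)*(-146) = (20 + 90)*(-146) = 110*(-146) = -16060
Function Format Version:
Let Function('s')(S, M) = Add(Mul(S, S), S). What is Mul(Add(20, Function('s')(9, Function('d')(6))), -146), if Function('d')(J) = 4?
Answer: -16060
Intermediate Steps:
Function('s')(S, M) = Add(S, Pow(S, 2)) (Function('s')(S, M) = Add(Pow(S, 2), S) = Add(S, Pow(S, 2)))
Mul(Add(20, Function('s')(9, Function('d')(6))), -146) = Mul(Add(20, Mul(9, Add(1, 9))), -146) = Mul(Add(20, Mul(9, 10)), -146) = Mul(Add(20, 90), -146) = Mul(110, -146) = -16060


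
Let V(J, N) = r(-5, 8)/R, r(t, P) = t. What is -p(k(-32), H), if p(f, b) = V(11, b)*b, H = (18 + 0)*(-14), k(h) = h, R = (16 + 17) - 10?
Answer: -1260/23 ≈ -54.783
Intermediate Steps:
R = 23 (R = 33 - 10 = 23)
H = -252 (H = 18*(-14) = -252)
V(J, N) = -5/23
p(f, b) = -5*b/23
-p(k(-32), H) = -(-5)*(-252)/23 = -1*1260/23 = -1260/23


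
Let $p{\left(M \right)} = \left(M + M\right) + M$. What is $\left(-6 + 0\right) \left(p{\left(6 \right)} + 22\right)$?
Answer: $-240$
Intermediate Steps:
$p{\left(M \right)} = 3 M$ ($p{\left(M \right)} = 2 M + M = 3 M$)
$\left(-6 + 0\right) \left(p{\left(6 \right)} + 22\right) = \left(-6 + 0\right) \left(3 \cdot 6 + 22\right) = - 6 \left(18 + 22\right) = \left(-6\right) 40 = -240$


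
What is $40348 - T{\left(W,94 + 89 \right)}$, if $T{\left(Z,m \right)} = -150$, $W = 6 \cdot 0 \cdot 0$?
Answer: $40498$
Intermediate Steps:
$W = 0$ ($W = 0 \cdot 0 = 0$)
$40348 - T{\left(W,94 + 89 \right)} = 40348 - -150 = 40348 + 150 = 40498$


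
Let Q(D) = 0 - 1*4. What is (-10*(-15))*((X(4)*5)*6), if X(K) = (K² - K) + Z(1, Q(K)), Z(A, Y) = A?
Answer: 58500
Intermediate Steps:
Q(D) = -4 (Q(D) = 0 - 4 = -4)
X(K) = 1 + K² - K (X(K) = (K² - K) + 1 = 1 + K² - K)
(-10*(-15))*((X(4)*5)*6) = (-10*(-15))*(((1 + 4² - 1*4)*5)*6) = 150*(((1 + 16 - 4)*5)*6) = 150*((13*5)*6) = 150*(65*6) = 150*390 = 58500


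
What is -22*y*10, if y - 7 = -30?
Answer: 5060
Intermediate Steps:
y = -23 (y = 7 - 30 = -23)
-22*y*10 = -22*(-23)*10 = 506*10 = 5060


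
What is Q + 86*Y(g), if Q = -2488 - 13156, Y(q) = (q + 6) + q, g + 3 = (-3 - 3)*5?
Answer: -20804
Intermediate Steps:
g = -33 (g = -3 + (-3 - 3)*5 = -3 - 6*5 = -3 - 30 = -33)
Y(q) = 6 + 2*q (Y(q) = (6 + q) + q = 6 + 2*q)
Q = -15644
Q + 86*Y(g) = -15644 + 86*(6 + 2*(-33)) = -15644 + 86*(6 - 66) = -15644 + 86*(-60) = -15644 - 5160 = -20804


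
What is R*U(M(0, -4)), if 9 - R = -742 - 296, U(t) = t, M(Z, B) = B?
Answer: -4188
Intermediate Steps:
R = 1047 (R = 9 - (-742 - 296) = 9 - 1*(-1038) = 9 + 1038 = 1047)
R*U(M(0, -4)) = 1047*(-4) = -4188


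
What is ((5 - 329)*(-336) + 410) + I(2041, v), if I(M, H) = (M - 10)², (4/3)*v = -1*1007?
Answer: 4234235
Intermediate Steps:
v = -3021/4 (v = 3*(-1*1007)/4 = (¾)*(-1007) = -3021/4 ≈ -755.25)
I(M, H) = (-10 + M)²
((5 - 329)*(-336) + 410) + I(2041, v) = ((5 - 329)*(-336) + 410) + (-10 + 2041)² = (-324*(-336) + 410) + 2031² = (108864 + 410) + 4124961 = 109274 + 4124961 = 4234235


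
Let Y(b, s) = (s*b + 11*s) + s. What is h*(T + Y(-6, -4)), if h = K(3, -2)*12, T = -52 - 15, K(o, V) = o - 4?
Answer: 1092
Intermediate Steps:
Y(b, s) = 12*s + b*s (Y(b, s) = (b*s + 11*s) + s = (11*s + b*s) + s = 12*s + b*s)
K(o, V) = -4 + o
T = -67
h = -12 (h = (-4 + 3)*12 = -1*12 = -12)
h*(T + Y(-6, -4)) = -12*(-67 - 4*(12 - 6)) = -12*(-67 - 4*6) = -12*(-67 - 24) = -12*(-91) = 1092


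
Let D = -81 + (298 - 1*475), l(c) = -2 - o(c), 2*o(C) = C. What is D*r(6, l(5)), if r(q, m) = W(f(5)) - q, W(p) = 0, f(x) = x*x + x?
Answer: 1548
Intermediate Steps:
o(C) = C/2
f(x) = x + x² (f(x) = x² + x = x + x²)
l(c) = -2 - c/2
r(q, m) = -q (r(q, m) = 0 - q = -q)
D = -258 (D = -81 + (298 - 475) = -81 - 177 = -258)
D*r(6, l(5)) = -(-258)*6 = -258*(-6) = 1548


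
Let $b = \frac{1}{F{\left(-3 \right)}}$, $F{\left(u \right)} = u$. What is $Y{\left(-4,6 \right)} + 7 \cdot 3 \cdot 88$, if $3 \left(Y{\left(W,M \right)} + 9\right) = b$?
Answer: $\frac{16550}{9} \approx 1838.9$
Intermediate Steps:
$b = - \frac{1}{3}$ ($b = \frac{1}{-3} = - \frac{1}{3} \approx -0.33333$)
$Y{\left(W,M \right)} = - \frac{82}{9}$ ($Y{\left(W,M \right)} = -9 + \frac{1}{3} \left(- \frac{1}{3}\right) = -9 - \frac{1}{9} = - \frac{82}{9}$)
$Y{\left(-4,6 \right)} + 7 \cdot 3 \cdot 88 = - \frac{82}{9} + 7 \cdot 3 \cdot 88 = - \frac{82}{9} + 21 \cdot 88 = - \frac{82}{9} + 1848 = \frac{16550}{9}$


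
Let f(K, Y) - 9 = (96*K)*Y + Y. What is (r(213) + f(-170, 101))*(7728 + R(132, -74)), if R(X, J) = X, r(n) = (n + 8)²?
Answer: -12571040340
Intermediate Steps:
f(K, Y) = 9 + Y + 96*K*Y (f(K, Y) = 9 + ((96*K)*Y + Y) = 9 + (96*K*Y + Y) = 9 + (Y + 96*K*Y) = 9 + Y + 96*K*Y)
r(n) = (8 + n)²
(r(213) + f(-170, 101))*(7728 + R(132, -74)) = ((8 + 213)² + (9 + 101 + 96*(-170)*101))*(7728 + 132) = (221² + (9 + 101 - 1648320))*7860 = (48841 - 1648210)*7860 = -1599369*7860 = -12571040340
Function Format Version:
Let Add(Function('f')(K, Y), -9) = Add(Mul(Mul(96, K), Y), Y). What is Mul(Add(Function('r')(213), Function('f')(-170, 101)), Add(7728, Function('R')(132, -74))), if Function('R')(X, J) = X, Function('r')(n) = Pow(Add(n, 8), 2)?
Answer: -12571040340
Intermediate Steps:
Function('f')(K, Y) = Add(9, Y, Mul(96, K, Y)) (Function('f')(K, Y) = Add(9, Add(Mul(Mul(96, K), Y), Y)) = Add(9, Add(Mul(96, K, Y), Y)) = Add(9, Add(Y, Mul(96, K, Y))) = Add(9, Y, Mul(96, K, Y)))
Function('r')(n) = Pow(Add(8, n), 2)
Mul(Add(Function('r')(213), Function('f')(-170, 101)), Add(7728, Function('R')(132, -74))) = Mul(Add(Pow(Add(8, 213), 2), Add(9, 101, Mul(96, -170, 101))), Add(7728, 132)) = Mul(Add(Pow(221, 2), Add(9, 101, -1648320)), 7860) = Mul(Add(48841, -1648210), 7860) = Mul(-1599369, 7860) = -12571040340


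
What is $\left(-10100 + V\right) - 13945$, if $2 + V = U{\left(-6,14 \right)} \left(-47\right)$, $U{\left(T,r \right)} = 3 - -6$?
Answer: $-24470$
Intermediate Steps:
$U{\left(T,r \right)} = 9$ ($U{\left(T,r \right)} = 3 + 6 = 9$)
$V = -425$ ($V = -2 + 9 \left(-47\right) = -2 - 423 = -425$)
$\left(-10100 + V\right) - 13945 = \left(-10100 - 425\right) - 13945 = -10525 - 13945 = -24470$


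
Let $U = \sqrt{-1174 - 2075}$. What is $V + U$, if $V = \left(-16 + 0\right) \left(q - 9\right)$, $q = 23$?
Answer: $-224 + 57 i \approx -224.0 + 57.0 i$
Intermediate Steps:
$U = 57 i$ ($U = \sqrt{-3249} = 57 i \approx 57.0 i$)
$V = -224$ ($V = \left(-16 + 0\right) \left(23 - 9\right) = \left(-16\right) 14 = -224$)
$V + U = -224 + 57 i$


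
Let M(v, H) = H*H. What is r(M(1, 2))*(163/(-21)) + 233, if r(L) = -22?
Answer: 8479/21 ≈ 403.76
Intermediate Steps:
M(v, H) = H²
r(M(1, 2))*(163/(-21)) + 233 = -3586/(-21) + 233 = -3586*(-1)/21 + 233 = -22*(-163/21) + 233 = 3586/21 + 233 = 8479/21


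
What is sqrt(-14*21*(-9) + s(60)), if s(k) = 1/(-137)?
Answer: sqrt(49662637)/137 ≈ 51.439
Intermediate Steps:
s(k) = -1/137
sqrt(-14*21*(-9) + s(60)) = sqrt(-14*21*(-9) - 1/137) = sqrt(-294*(-9) - 1/137) = sqrt(2646 - 1/137) = sqrt(362501/137) = sqrt(49662637)/137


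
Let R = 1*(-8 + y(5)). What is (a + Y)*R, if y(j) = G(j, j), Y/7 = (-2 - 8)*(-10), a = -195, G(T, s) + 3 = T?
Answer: -3030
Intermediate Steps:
G(T, s) = -3 + T
Y = 700 (Y = 7*((-2 - 8)*(-10)) = 7*(-10*(-10)) = 7*100 = 700)
y(j) = -3 + j
R = -6 (R = 1*(-8 + (-3 + 5)) = 1*(-8 + 2) = 1*(-6) = -6)
(a + Y)*R = (-195 + 700)*(-6) = 505*(-6) = -3030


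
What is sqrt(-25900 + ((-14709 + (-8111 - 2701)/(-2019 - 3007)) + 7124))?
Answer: I*sqrt(211449848687)/2513 ≈ 182.98*I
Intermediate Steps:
sqrt(-25900 + ((-14709 + (-8111 - 2701)/(-2019 - 3007)) + 7124)) = sqrt(-25900 + ((-14709 - 10812/(-5026)) + 7124)) = sqrt(-25900 + ((-14709 - 10812*(-1/5026)) + 7124)) = sqrt(-25900 + ((-14709 + 5406/2513) + 7124)) = sqrt(-25900 + (-36958311/2513 + 7124)) = sqrt(-25900 - 19055699/2513) = sqrt(-84142399/2513) = I*sqrt(211449848687)/2513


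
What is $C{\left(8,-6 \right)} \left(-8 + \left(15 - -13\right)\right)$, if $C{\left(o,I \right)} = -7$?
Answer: $-140$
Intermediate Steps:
$C{\left(8,-6 \right)} \left(-8 + \left(15 - -13\right)\right) = - 7 \left(-8 + \left(15 - -13\right)\right) = - 7 \left(-8 + \left(15 + 13\right)\right) = - 7 \left(-8 + 28\right) = \left(-7\right) 20 = -140$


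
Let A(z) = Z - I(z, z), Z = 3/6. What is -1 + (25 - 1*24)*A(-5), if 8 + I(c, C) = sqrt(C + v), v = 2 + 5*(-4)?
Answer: 15/2 - I*sqrt(23) ≈ 7.5 - 4.7958*I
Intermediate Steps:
v = -18 (v = 2 - 20 = -18)
Z = 1/2 (Z = 3*(1/6) = 1/2 ≈ 0.50000)
I(c, C) = -8 + sqrt(-18 + C) (I(c, C) = -8 + sqrt(C - 18) = -8 + sqrt(-18 + C))
A(z) = 17/2 - sqrt(-18 + z) (A(z) = 1/2 - (-8 + sqrt(-18 + z)) = 1/2 + (8 - sqrt(-18 + z)) = 17/2 - sqrt(-18 + z))
-1 + (25 - 1*24)*A(-5) = -1 + (25 - 1*24)*(17/2 - sqrt(-18 - 5)) = -1 + (25 - 24)*(17/2 - sqrt(-23)) = -1 + 1*(17/2 - I*sqrt(23)) = -1 + (17/2 - I*sqrt(23)) = 15/2 - I*sqrt(23)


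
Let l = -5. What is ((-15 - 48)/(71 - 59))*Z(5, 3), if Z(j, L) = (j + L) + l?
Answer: -63/4 ≈ -15.750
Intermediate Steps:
Z(j, L) = -5 + L + j (Z(j, L) = (j + L) - 5 = (L + j) - 5 = -5 + L + j)
((-15 - 48)/(71 - 59))*Z(5, 3) = ((-15 - 48)/(71 - 59))*(-5 + 3 + 5) = -63/12*3 = -63*1/12*3 = -21/4*3 = -63/4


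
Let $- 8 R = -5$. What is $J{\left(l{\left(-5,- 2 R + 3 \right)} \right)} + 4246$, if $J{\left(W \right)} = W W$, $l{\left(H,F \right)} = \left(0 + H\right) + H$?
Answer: $4346$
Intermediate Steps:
$R = \frac{5}{8}$ ($R = \left(- \frac{1}{8}\right) \left(-5\right) = \frac{5}{8} \approx 0.625$)
$l{\left(H,F \right)} = 2 H$ ($l{\left(H,F \right)} = H + H = 2 H$)
$J{\left(W \right)} = W^{2}$
$J{\left(l{\left(-5,- 2 R + 3 \right)} \right)} + 4246 = \left(2 \left(-5\right)\right)^{2} + 4246 = \left(-10\right)^{2} + 4246 = 100 + 4246 = 4346$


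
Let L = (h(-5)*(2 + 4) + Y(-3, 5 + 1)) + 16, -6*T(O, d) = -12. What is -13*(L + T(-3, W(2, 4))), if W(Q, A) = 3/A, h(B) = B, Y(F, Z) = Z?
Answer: 78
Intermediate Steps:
T(O, d) = 2 (T(O, d) = -1/6*(-12) = 2)
L = -8 (L = (-5*(2 + 4) + (5 + 1)) + 16 = (-5*6 + 6) + 16 = (-30 + 6) + 16 = -24 + 16 = -8)
-13*(L + T(-3, W(2, 4))) = -13*(-8 + 2) = -13*(-6) = 78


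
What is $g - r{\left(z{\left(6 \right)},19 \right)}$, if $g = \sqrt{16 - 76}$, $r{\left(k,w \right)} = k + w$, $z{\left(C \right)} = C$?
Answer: $-25 + 2 i \sqrt{15} \approx -25.0 + 7.746 i$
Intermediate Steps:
$g = 2 i \sqrt{15}$ ($g = \sqrt{-60} = 2 i \sqrt{15} \approx 7.746 i$)
$g - r{\left(z{\left(6 \right)},19 \right)} = 2 i \sqrt{15} - \left(6 + 19\right) = 2 i \sqrt{15} - 25 = -25 + 2 i \sqrt{15}$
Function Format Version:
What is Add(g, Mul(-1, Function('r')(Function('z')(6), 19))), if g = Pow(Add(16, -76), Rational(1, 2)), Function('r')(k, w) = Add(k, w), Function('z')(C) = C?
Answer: Add(-25, Mul(2, I, Pow(15, Rational(1, 2)))) ≈ Add(-25.000, Mul(7.7460, I))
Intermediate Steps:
g = Mul(2, I, Pow(15, Rational(1, 2))) (g = Pow(-60, Rational(1, 2)) = Mul(2, I, Pow(15, Rational(1, 2))) ≈ Mul(7.7460, I))
Add(g, Mul(-1, Function('r')(Function('z')(6), 19))) = Add(Mul(2, I, Pow(15, Rational(1, 2))), Mul(-1, Add(6, 19))) = Add(Mul(2, I, Pow(15, Rational(1, 2))), Mul(-1, 25)) = Add(Mul(2, I, Pow(15, Rational(1, 2))), -25) = Add(-25, Mul(2, I, Pow(15, Rational(1, 2))))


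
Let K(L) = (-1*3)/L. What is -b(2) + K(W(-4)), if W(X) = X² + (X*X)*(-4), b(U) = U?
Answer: -31/16 ≈ -1.9375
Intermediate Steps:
W(X) = -3*X² (W(X) = X² + X²*(-4) = X² - 4*X² = -3*X²)
K(L) = -3/L
-b(2) + K(W(-4)) = -1*2 - 3/((-3*(-4)²)) = -2 - 3/((-3*16)) = -2 - 3/(-48) = -2 - 3*(-1/48) = -2 + 1/16 = -31/16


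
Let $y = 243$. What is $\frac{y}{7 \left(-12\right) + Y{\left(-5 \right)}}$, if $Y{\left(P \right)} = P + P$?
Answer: $- \frac{243}{94} \approx -2.5851$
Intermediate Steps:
$Y{\left(P \right)} = 2 P$
$\frac{y}{7 \left(-12\right) + Y{\left(-5 \right)}} = \frac{243}{7 \left(-12\right) + 2 \left(-5\right)} = \frac{243}{-84 - 10} = \frac{243}{-94} = 243 \left(- \frac{1}{94}\right) = - \frac{243}{94}$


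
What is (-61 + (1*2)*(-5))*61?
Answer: -4331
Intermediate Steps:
(-61 + (1*2)*(-5))*61 = (-61 + 2*(-5))*61 = (-61 - 10)*61 = -71*61 = -4331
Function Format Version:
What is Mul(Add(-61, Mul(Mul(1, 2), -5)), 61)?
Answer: -4331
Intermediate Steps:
Mul(Add(-61, Mul(Mul(1, 2), -5)), 61) = Mul(Add(-61, Mul(2, -5)), 61) = Mul(Add(-61, -10), 61) = Mul(-71, 61) = -4331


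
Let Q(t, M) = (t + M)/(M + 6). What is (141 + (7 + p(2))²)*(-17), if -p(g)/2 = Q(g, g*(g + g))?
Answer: -143310/49 ≈ -2924.7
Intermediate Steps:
Q(t, M) = (M + t)/(6 + M)
p(g) = -2*(g + 2*g²)/(6 + 2*g²) (p(g) = -2*(g*(g + g) + g)/(6 + g*(g + g)) = -2*(g*(2*g) + g)/(6 + g*(2*g)) = -2*(2*g² + g)/(6 + 2*g²) = -2*(g + 2*g²)/(6 + 2*g²))
(141 + (7 + p(2))²)*(-17) = (141 + (7 + 2*(-1 - 2*2)/(3 + 2²))²)*(-17) = (141 + (7 + 2*(-1 - 4)/(3 + 4))²)*(-17) = (141 + (7 + 2*(-5)/7)²)*(-17) = (141 + (7 + 2*(⅐)*(-5))²)*(-17) = (141 + (7 - 10/7)²)*(-17) = (141 + (39/7)²)*(-17) = (141 + 1521/49)*(-17) = (8430/49)*(-17) = -143310/49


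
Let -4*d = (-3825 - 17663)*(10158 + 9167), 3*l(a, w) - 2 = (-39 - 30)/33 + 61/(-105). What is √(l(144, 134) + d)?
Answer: 2*√34622584412185/1155 ≈ 10189.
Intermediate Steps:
l(a, w) = -776/3465 (l(a, w) = ⅔ + ((-39 - 30)/33 + 61/(-105))/3 = ⅔ + (-69*1/33 + 61*(-1/105))/3 = ⅔ + (-23/11 - 61/105)/3 = ⅔ + (⅓)*(-3086/1155) = ⅔ - 3086/3465 = -776/3465)
d = 103813900 (d = -(-3825 - 17663)*(10158 + 9167)/4 = -(-5372)*19325 = -¼*(-415255600) = 103813900)
√(l(144, 134) + d) = √(-776/3465 + 103813900) = √(359715162724/3465) = 2*√34622584412185/1155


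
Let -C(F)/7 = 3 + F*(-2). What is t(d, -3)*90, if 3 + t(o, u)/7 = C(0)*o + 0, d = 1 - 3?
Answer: 24570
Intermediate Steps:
d = -2
C(F) = -21 + 14*F (C(F) = -7*(3 + F*(-2)) = -7*(3 - 2*F) = -21 + 14*F)
t(o, u) = -21 - 147*o (t(o, u) = -21 + 7*((-21 + 14*0)*o + 0) = -21 + 7*((-21 + 0)*o + 0) = -21 + 7*(-21*o + 0) = -21 + 7*(-21*o) = -21 - 147*o)
t(d, -3)*90 = (-21 - 147*(-2))*90 = (-21 + 294)*90 = 273*90 = 24570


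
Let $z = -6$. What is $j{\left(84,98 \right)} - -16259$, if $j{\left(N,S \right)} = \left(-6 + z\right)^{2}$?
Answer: $16403$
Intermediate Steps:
$j{\left(N,S \right)} = 144$ ($j{\left(N,S \right)} = \left(-6 - 6\right)^{2} = \left(-12\right)^{2} = 144$)
$j{\left(84,98 \right)} - -16259 = 144 - -16259 = 144 + 16259 = 16403$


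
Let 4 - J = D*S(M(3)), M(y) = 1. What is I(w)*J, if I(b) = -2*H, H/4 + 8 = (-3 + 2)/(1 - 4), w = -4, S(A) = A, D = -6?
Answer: 1840/3 ≈ 613.33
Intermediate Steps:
H = -92/3 (H = -32 + 4*((-3 + 2)/(1 - 4)) = -32 + 4*(-1/(-3)) = -32 + 4*(-1*(-1/3)) = -32 + 4*(1/3) = -32 + 4/3 = -92/3 ≈ -30.667)
I(b) = 184/3 (I(b) = -2*(-92/3) = 184/3)
J = 10 (J = 4 - (-6) = 4 - 1*(-6) = 4 + 6 = 10)
I(w)*J = (184/3)*10 = 1840/3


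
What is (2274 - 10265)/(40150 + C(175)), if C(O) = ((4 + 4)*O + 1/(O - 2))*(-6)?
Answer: -1382443/5492744 ≈ -0.25169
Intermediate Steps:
C(O) = -48*O - 6/(-2 + O) (C(O) = (8*O + 1/(-2 + O))*(-6) = (1/(-2 + O) + 8*O)*(-6) = -48*O - 6/(-2 + O))
(2274 - 10265)/(40150 + C(175)) = (2274 - 10265)/(40150 + 6*(-1 - 8*175² + 16*175)/(-2 + 175)) = -7991/(40150 + 6*(-1 - 8*30625 + 2800)/173) = -7991/(40150 + 6*(1/173)*(-1 - 245000 + 2800)) = -7991/(40150 + 6*(1/173)*(-242201)) = -7991/(40150 - 1453206/173) = -7991/5492744/173 = -7991*173/5492744 = -1382443/5492744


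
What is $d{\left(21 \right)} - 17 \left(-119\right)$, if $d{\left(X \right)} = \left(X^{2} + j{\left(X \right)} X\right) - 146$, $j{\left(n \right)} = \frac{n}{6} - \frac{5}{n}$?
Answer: $\frac{4773}{2} \approx 2386.5$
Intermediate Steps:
$j{\left(n \right)} = - \frac{5}{n} + \frac{n}{6}$ ($j{\left(n \right)} = n \frac{1}{6} - \frac{5}{n} = \frac{n}{6} - \frac{5}{n} = - \frac{5}{n} + \frac{n}{6}$)
$d{\left(X \right)} = -146 + X^{2} + X \left(- \frac{5}{X} + \frac{X}{6}\right)$ ($d{\left(X \right)} = \left(X^{2} + \left(- \frac{5}{X} + \frac{X}{6}\right) X\right) - 146 = \left(X^{2} + X \left(- \frac{5}{X} + \frac{X}{6}\right)\right) - 146 = -146 + X^{2} + X \left(- \frac{5}{X} + \frac{X}{6}\right)$)
$d{\left(21 \right)} - 17 \left(-119\right) = \left(-151 + \frac{7 \cdot 21^{2}}{6}\right) - 17 \left(-119\right) = \left(-151 + \frac{7}{6} \cdot 441\right) - -2023 = \left(-151 + \frac{1029}{2}\right) + 2023 = \frac{727}{2} + 2023 = \frac{4773}{2}$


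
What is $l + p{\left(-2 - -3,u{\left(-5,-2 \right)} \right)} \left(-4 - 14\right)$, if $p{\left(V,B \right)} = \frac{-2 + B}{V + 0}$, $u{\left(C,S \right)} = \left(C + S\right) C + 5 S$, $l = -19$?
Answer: $-433$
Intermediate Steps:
$u{\left(C,S \right)} = 5 S + C \left(C + S\right)$ ($u{\left(C,S \right)} = C \left(C + S\right) + 5 S = 5 S + C \left(C + S\right)$)
$p{\left(V,B \right)} = \frac{-2 + B}{V}$
$l + p{\left(-2 - -3,u{\left(-5,-2 \right)} \right)} \left(-4 - 14\right) = -19 + \frac{-2 + \left(\left(-5\right)^{2} + 5 \left(-2\right) - -10\right)}{-2 - -3} \left(-4 - 14\right) = -19 + \frac{-2 + \left(25 - 10 + 10\right)}{-2 + 3} \left(-18\right) = -19 + \frac{-2 + 25}{1} \left(-18\right) = -19 + 1 \cdot 23 \left(-18\right) = -19 + 23 \left(-18\right) = -19 - 414 = -433$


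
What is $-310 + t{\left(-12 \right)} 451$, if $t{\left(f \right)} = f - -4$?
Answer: $-3918$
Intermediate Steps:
$t{\left(f \right)} = 4 + f$ ($t{\left(f \right)} = f + 4 = 4 + f$)
$-310 + t{\left(-12 \right)} 451 = -310 + \left(4 - 12\right) 451 = -310 - 3608 = -3918$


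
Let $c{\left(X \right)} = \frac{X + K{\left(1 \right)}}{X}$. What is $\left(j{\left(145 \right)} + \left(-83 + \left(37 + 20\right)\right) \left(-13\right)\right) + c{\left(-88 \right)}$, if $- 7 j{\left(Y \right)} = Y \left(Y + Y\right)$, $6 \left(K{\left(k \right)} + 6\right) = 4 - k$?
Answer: $- \frac{634825}{112} \approx -5668.1$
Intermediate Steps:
$K{\left(k \right)} = - \frac{16}{3} - \frac{k}{6}$ ($K{\left(k \right)} = -6 + \frac{4 - k}{6} = -6 - \left(- \frac{2}{3} + \frac{k}{6}\right) = - \frac{16}{3} - \frac{k}{6}$)
$j{\left(Y \right)} = - \frac{2 Y^{2}}{7}$ ($j{\left(Y \right)} = - \frac{Y \left(Y + Y\right)}{7} = - \frac{Y 2 Y}{7} = - \frac{2 Y^{2}}{7}$)
$c{\left(X \right)} = \frac{- \frac{11}{2} + X}{X}$ ($c{\left(X \right)} = \frac{X - \frac{11}{2}}{X} = \frac{- \frac{11}{2} + X}{X}$)
$\left(j{\left(145 \right)} + \left(-83 + \left(37 + 20\right)\right) \left(-13\right)\right) + c{\left(-88 \right)} = \left(- \frac{2 \cdot 145^{2}}{7} + \left(-83 + \left(37 + 20\right)\right) \left(-13\right)\right) + \frac{- \frac{11}{2} - 88}{-88} = \left(\left(- \frac{2}{7}\right) 21025 + \left(-83 + 57\right) \left(-13\right)\right) - - \frac{17}{16} = \left(- \frac{42050}{7} - -338\right) + \frac{17}{16} = \left(- \frac{42050}{7} + 338\right) + \frac{17}{16} = - \frac{39684}{7} + \frac{17}{16} = - \frac{634825}{112}$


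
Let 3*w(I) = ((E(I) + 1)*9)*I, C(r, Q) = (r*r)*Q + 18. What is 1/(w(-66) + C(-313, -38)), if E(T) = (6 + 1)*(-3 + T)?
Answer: -1/3627368 ≈ -2.7568e-7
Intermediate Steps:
C(r, Q) = 18 + Q*r**2 (C(r, Q) = r**2*Q + 18 = Q*r**2 + 18 = 18 + Q*r**2)
E(T) = -21 + 7*T (E(T) = 7*(-3 + T) = -21 + 7*T)
w(I) = I*(-180 + 63*I)/3 (w(I) = ((((-21 + 7*I) + 1)*9)*I)/3 = (((-20 + 7*I)*9)*I)/3 = ((-180 + 63*I)*I)/3 = (I*(-180 + 63*I))/3 = I*(-180 + 63*I)/3)
1/(w(-66) + C(-313, -38)) = 1/(3*(-66)*(-20 + 7*(-66)) + (18 - 38*(-313)**2)) = 1/(3*(-66)*(-20 - 462) + (18 - 38*97969)) = 1/(3*(-66)*(-482) + (18 - 3722822)) = 1/(95436 - 3722804) = 1/(-3627368) = -1/3627368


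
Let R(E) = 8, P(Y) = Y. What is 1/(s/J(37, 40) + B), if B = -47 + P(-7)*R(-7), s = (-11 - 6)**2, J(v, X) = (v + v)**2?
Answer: -5476/563739 ≈ -0.0097137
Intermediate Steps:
J(v, X) = 4*v**2 (J(v, X) = (2*v)**2 = 4*v**2)
s = 289 (s = (-17)**2 = 289)
B = -103 (B = -47 - 7*8 = -47 - 56 = -103)
1/(s/J(37, 40) + B) = 1/(289/((4*37**2)) - 103) = 1/(289/((4*1369)) - 103) = 1/(289/5476 - 103) = 1/(-563739/5476) = -5476/563739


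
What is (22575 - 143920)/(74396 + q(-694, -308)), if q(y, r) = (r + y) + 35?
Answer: -121345/73429 ≈ -1.6525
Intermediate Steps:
q(y, r) = 35 + r + y
(22575 - 143920)/(74396 + q(-694, -308)) = (22575 - 143920)/(74396 + (35 - 308 - 694)) = -121345/(74396 - 967) = -121345/73429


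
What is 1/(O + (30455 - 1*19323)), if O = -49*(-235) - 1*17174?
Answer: 1/5473 ≈ 0.00018272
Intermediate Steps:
O = -5659 (O = 11515 - 17174 = -5659)
1/(O + (30455 - 1*19323)) = 1/(-5659 + (30455 - 1*19323)) = 1/(-5659 + (30455 - 19323)) = 1/(-5659 + 11132) = 1/5473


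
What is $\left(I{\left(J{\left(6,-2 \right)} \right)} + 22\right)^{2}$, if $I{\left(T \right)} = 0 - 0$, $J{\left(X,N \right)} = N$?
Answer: $484$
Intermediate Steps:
$I{\left(T \right)} = 0$ ($I{\left(T \right)} = 0 + 0 = 0$)
$\left(I{\left(J{\left(6,-2 \right)} \right)} + 22\right)^{2} = \left(0 + 22\right)^{2} = 22^{2} = 484$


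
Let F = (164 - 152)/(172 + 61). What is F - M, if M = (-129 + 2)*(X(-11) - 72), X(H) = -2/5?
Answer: -10711882/1165 ≈ -9194.8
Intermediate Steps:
X(H) = -⅖ (X(H) = -2*⅕ = -⅖)
M = 45974/5 (M = (-129 + 2)*(-⅖ - 72) = -127*(-362/5) = 45974/5 ≈ 9194.8)
F = 12/233 ≈ 0.051502
F - M = 12/233 - 1*45974/5 = 12/233 - 45974/5 = -10711882/1165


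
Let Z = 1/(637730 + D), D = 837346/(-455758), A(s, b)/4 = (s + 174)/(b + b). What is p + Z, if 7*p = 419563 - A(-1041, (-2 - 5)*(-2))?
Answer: 426936524558000647/7120917943853 ≈ 59955.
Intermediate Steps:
A(s, b) = 2*(174 + s)/b (A(s, b) = 4*((s + 174)/(b + b)) = 4*((174 + s)/((2*b))) = 4*((174 + s)*(1/(2*b))) = 4*((174 + s)/(2*b)) = 2*(174 + s)/b)
D = -418673/227879 (D = 837346*(-1/455758) = -418673/227879 ≈ -1.8373)
Z = 227879/145324855997 (Z = 1/(637730 - 418673/227879) = 1/(145324855997/227879) = 227879/145324855997 ≈ 1.5681e-6)
p = 2937808/49 (p = (419563 - 2*(174 - 1041)/((-2 - 5)*(-2)))/7 = (419563 - 2*(-867)/((-7*(-2))))/7 = (419563 - 2*(-867)/14)/7 = (419563 - 1*(-867/7))/7 = (419563 + 867/7)/7 = (1/7)*(2937808/7) = 2937808/49 ≈ 59955.)
p + Z = 2937808/49 + 227879/145324855997 = 426936524558000647/7120917943853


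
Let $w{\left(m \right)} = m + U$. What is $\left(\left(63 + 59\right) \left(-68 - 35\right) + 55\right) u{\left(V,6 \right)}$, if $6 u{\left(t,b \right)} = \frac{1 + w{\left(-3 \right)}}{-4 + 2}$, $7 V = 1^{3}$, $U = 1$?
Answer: $- \frac{12511}{12} \approx -1042.6$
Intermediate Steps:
$w{\left(m \right)} = 1 + m$ ($w{\left(m \right)} = m + 1 = 1 + m$)
$V = \frac{1}{7}$ ($V = \frac{1^{3}}{7} = \frac{1}{7} \cdot 1 = \frac{1}{7} \approx 0.14286$)
$u{\left(t,b \right)} = \frac{1}{12}$ ($u{\left(t,b \right)} = \frac{\left(1 + \left(1 - 3\right)\right) \frac{1}{-4 + 2}}{6} = \frac{\left(1 - 2\right) \frac{1}{-2}}{6} = \frac{\left(-1\right) \left(- \frac{1}{2}\right)}{6} = \frac{1}{6} \cdot \frac{1}{2} = \frac{1}{12}$)
$\left(\left(63 + 59\right) \left(-68 - 35\right) + 55\right) u{\left(V,6 \right)} = \left(\left(63 + 59\right) \left(-68 - 35\right) + 55\right) \frac{1}{12} = \left(122 \left(-103\right) + 55\right) \frac{1}{12} = \left(-12566 + 55\right) \frac{1}{12} = \left(-12511\right) \frac{1}{12} = - \frac{12511}{12}$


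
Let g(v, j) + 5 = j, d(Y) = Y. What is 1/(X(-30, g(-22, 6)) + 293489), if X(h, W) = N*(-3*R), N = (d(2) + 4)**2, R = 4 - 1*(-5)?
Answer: 1/292517 ≈ 3.4186e-6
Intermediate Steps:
R = 9 (R = 4 + 5 = 9)
g(v, j) = -5 + j
N = 36 (N = (2 + 4)**2 = 6**2 = 36)
X(h, W) = -972 (X(h, W) = 36*(-3*9) = 36*(-27) = -972)
1/(X(-30, g(-22, 6)) + 293489) = 1/(-972 + 293489) = 1/292517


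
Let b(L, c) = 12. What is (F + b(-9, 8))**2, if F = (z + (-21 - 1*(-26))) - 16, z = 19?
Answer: 400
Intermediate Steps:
F = 8 (F = (19 + (-21 - 1*(-26))) - 16 = (19 + (-21 + 26)) - 16 = (19 + 5) - 16 = 24 - 16 = 8)
(F + b(-9, 8))**2 = (8 + 12)**2 = 20**2 = 400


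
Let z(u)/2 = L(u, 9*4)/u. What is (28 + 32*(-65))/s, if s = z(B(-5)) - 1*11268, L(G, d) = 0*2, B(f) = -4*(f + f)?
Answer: 57/313 ≈ 0.18211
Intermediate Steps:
B(f) = -8*f
L(G, d) = 0
z(u) = 0 (z(u) = 2*(0/u) = 2*0 = 0)
s = -11268 (s = 0 - 1*11268 = 0 - 11268 = -11268)
(28 + 32*(-65))/s = (28 + 32*(-65))/(-11268) = (28 - 2080)*(-1/11268) = -2052*(-1/11268) = 57/313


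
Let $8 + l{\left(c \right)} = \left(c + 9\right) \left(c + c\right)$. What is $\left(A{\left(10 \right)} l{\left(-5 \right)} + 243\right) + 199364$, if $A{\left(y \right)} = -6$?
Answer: $199895$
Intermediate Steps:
$l{\left(c \right)} = -8 + 2 c \left(9 + c\right)$ ($l{\left(c \right)} = -8 + \left(c + 9\right) \left(c + c\right) = -8 + \left(9 + c\right) 2 c = -8 + 2 c \left(9 + c\right)$)
$\left(A{\left(10 \right)} l{\left(-5 \right)} + 243\right) + 199364 = \left(- 6 \left(-8 + 2 \left(-5\right)^{2} + 18 \left(-5\right)\right) + 243\right) + 199364 = \left(- 6 \left(-8 + 2 \cdot 25 - 90\right) + 243\right) + 199364 = \left(- 6 \left(-8 + 50 - 90\right) + 243\right) + 199364 = \left(\left(-6\right) \left(-48\right) + 243\right) + 199364 = \left(288 + 243\right) + 199364 = 531 + 199364 = 199895$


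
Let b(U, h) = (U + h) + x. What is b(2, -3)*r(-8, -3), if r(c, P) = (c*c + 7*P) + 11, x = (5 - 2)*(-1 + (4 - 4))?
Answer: -216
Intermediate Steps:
x = -3 (x = 3*(-1 + 0) = 3*(-1) = -3)
r(c, P) = 11 + c² + 7*P (r(c, P) = (c² + 7*P) + 11 = 11 + c² + 7*P)
b(U, h) = -3 + U + h (b(U, h) = (U + h) - 3 = -3 + U + h)
b(2, -3)*r(-8, -3) = (-3 + 2 - 3)*(11 + (-8)² + 7*(-3)) = -4*(11 + 64 - 21) = -4*54 = -216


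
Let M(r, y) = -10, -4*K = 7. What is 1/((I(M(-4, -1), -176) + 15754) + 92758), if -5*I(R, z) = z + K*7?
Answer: 20/2170993 ≈ 9.2124e-6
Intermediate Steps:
K = -7/4 (K = -¼*7 = -7/4 ≈ -1.7500)
I(R, z) = 49/20 - z/5 (I(R, z) = -(z - 7/4*7)/5 = -(z - 49/4)/5 = -(-49/4 + z)/5 = 49/20 - z/5)
1/((I(M(-4, -1), -176) + 15754) + 92758) = 1/(((49/20 - ⅕*(-176)) + 15754) + 92758) = 1/(((49/20 + 176/5) + 15754) + 92758) = 1/((753/20 + 15754) + 92758) = 1/(315833/20 + 92758) = 1/(2170993/20) = 20/2170993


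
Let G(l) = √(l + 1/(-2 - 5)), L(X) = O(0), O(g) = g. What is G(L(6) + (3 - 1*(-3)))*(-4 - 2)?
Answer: -6*√287/7 ≈ -14.521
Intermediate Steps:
L(X) = 0
G(l) = √(-⅐ + l) (G(l) = √(l + 1/(-7)) = √(l - ⅐) = √(-⅐ + l))
G(L(6) + (3 - 1*(-3)))*(-4 - 2) = (√(-7 + 49*(0 + (3 - 1*(-3))))/7)*(-4 - 2) = (√(-7 + 49*(0 + (3 + 3)))/7)*(-6) = (√(-7 + 49*(0 + 6))/7)*(-6) = (√(-7 + 49*6)/7)*(-6) = (√(-7 + 294)/7)*(-6) = (√287/7)*(-6) = -6*√287/7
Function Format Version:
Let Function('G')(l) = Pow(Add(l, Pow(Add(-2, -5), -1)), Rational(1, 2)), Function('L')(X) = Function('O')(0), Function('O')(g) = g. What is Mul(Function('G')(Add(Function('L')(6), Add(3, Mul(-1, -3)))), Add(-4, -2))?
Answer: Mul(Rational(-6, 7), Pow(287, Rational(1, 2))) ≈ -14.521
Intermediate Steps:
Function('L')(X) = 0
Function('G')(l) = Pow(Add(Rational(-1, 7), l), Rational(1, 2)) (Function('G')(l) = Pow(Add(l, Pow(-7, -1)), Rational(1, 2)) = Pow(Add(l, Rational(-1, 7)), Rational(1, 2)) = Pow(Add(Rational(-1, 7), l), Rational(1, 2)))
Mul(Function('G')(Add(Function('L')(6), Add(3, Mul(-1, -3)))), Add(-4, -2)) = Mul(Mul(Rational(1, 7), Pow(Add(-7, Mul(49, Add(0, Add(3, Mul(-1, -3))))), Rational(1, 2))), Add(-4, -2)) = Mul(Mul(Rational(1, 7), Pow(Add(-7, Mul(49, Add(0, Add(3, 3)))), Rational(1, 2))), -6) = Mul(Mul(Rational(1, 7), Pow(Add(-7, Mul(49, Add(0, 6))), Rational(1, 2))), -6) = Mul(Mul(Rational(1, 7), Pow(Add(-7, Mul(49, 6)), Rational(1, 2))), -6) = Mul(Mul(Rational(1, 7), Pow(Add(-7, 294), Rational(1, 2))), -6) = Mul(Mul(Rational(1, 7), Pow(287, Rational(1, 2))), -6) = Mul(Rational(-6, 7), Pow(287, Rational(1, 2)))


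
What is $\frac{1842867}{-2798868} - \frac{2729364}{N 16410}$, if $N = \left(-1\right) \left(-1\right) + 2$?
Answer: $- \frac{429436327909}{7654903980} \approx -56.099$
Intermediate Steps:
$N = 3$ ($N = 1 + 2 = 3$)
$\frac{1842867}{-2798868} - \frac{2729364}{N 16410} = \frac{1842867}{-2798868} - \frac{2729364}{3 \cdot 16410} = 1842867 \left(- \frac{1}{2798868}\right) - \frac{2729364}{49230} = - \frac{614289}{932956} - \frac{454894}{8205} = - \frac{429436327909}{7654903980}$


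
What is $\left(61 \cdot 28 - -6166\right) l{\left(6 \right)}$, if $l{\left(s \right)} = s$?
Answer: $47244$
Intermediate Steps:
$\left(61 \cdot 28 - -6166\right) l{\left(6 \right)} = \left(61 \cdot 28 - -6166\right) 6 = \left(1708 + 6166\right) 6 = 7874 \cdot 6 = 47244$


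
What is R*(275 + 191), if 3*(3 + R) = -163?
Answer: -80152/3 ≈ -26717.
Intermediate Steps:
R = -172/3 (R = -3 + (⅓)*(-163) = -3 - 163/3 = -172/3 ≈ -57.333)
R*(275 + 191) = -172*(275 + 191)/3 = -172/3*466 = -80152/3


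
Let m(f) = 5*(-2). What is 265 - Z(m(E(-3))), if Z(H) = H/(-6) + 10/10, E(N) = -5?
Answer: 787/3 ≈ 262.33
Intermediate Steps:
m(f) = -10
Z(H) = 1 - H/6 (Z(H) = H*(-⅙) + 10*(⅒) = -H/6 + 1 = 1 - H/6)
265 - Z(m(E(-3))) = 265 - (1 - ⅙*(-10)) = 265 - (1 + 5/3) = 265 - 1*8/3 = 265 - 8/3 = 787/3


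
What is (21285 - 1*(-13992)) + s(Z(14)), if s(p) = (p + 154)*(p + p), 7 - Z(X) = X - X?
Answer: 37531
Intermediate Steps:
Z(X) = 7 (Z(X) = 7 - (X - X) = 7 - 1*0 = 7 + 0 = 7)
s(p) = 2*p*(154 + p) (s(p) = (154 + p)*(2*p) = 2*p*(154 + p))
(21285 - 1*(-13992)) + s(Z(14)) = (21285 - 1*(-13992)) + 2*7*(154 + 7) = (21285 + 13992) + 2*7*161 = 35277 + 2254 = 37531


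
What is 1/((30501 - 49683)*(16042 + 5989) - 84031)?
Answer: -1/422682673 ≈ -2.3658e-9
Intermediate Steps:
1/((30501 - 49683)*(16042 + 5989) - 84031) = 1/(-19182*22031 - 84031) = 1/(-422598642 - 84031) = 1/(-422682673) = -1/422682673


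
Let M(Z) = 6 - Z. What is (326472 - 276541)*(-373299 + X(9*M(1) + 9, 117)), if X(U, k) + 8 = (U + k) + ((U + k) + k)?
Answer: -18616673488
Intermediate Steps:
X(U, k) = -8 + 2*U + 3*k (X(U, k) = -8 + ((U + k) + ((U + k) + k)) = -8 + ((U + k) + (U + 2*k)) = -8 + (2*U + 3*k) = -8 + 2*U + 3*k)
(326472 - 276541)*(-373299 + X(9*M(1) + 9, 117)) = (326472 - 276541)*(-373299 + (-8 + 2*(9*(6 - 1*1) + 9) + 3*117)) = 49931*(-373299 + (-8 + 2*(9*(6 - 1) + 9) + 351)) = 49931*(-373299 + (-8 + 2*(9*5 + 9) + 351)) = 49931*(-373299 + (-8 + 2*(45 + 9) + 351)) = 49931*(-373299 + (-8 + 2*54 + 351)) = 49931*(-373299 + (-8 + 108 + 351)) = 49931*(-373299 + 451) = 49931*(-372848) = -18616673488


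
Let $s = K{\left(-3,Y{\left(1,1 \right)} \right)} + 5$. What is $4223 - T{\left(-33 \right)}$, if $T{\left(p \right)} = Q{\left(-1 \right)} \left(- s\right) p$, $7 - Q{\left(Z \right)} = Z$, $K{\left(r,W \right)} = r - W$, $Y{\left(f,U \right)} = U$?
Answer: $3959$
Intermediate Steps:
$Q{\left(Z \right)} = 7 - Z$
$s = 1$ ($s = \left(-3 - 1\right) + 5 = -4 + 5 = 1$)
$T{\left(p \right)} = - 8 p$ ($T{\left(p \right)} = \left(7 - -1\right) \left(\left(-1\right) 1\right) p = \left(7 + 1\right) \left(-1\right) p = 8 \left(-1\right) p = - 8 p$)
$4223 - T{\left(-33 \right)} = 4223 - \left(-8\right) \left(-33\right) = 4223 - 264 = 3959$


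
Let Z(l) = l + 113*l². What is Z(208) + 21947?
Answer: 4910987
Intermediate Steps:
Z(208) + 21947 = 208*(1 + 113*208) + 21947 = 208*(1 + 23504) + 21947 = 208*23505 + 21947 = 4889040 + 21947 = 4910987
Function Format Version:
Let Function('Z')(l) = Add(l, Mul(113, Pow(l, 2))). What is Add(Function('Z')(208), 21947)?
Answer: 4910987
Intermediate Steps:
Add(Function('Z')(208), 21947) = Add(Mul(208, Add(1, Mul(113, 208))), 21947) = Add(Mul(208, Add(1, 23504)), 21947) = Add(Mul(208, 23505), 21947) = Add(4889040, 21947) = 4910987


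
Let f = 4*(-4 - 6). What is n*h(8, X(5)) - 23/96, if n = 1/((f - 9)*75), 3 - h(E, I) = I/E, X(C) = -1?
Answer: -377/1568 ≈ -0.24043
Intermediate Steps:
h(E, I) = 3 - I/E
f = -40 (f = 4*(-10) = -40)
n = -1/3675 (n = 1/(-40 - 9*75) = (1/75)/(-49) = -1/49*1/75 = -1/3675 ≈ -0.00027211)
n*h(8, X(5)) - 23/96 = -(3 - 1*(-1)/8)/3675 - 23/96 = -(3 - 1*(-1)*⅛)/3675 - 23*1/96 = -(3 + ⅛)/3675 - 23/96 = -1/3675*25/8 - 23/96 = -1/1176 - 23/96 = -377/1568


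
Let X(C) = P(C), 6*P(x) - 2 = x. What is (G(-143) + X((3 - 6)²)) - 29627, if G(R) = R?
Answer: -178609/6 ≈ -29768.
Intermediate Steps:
P(x) = ⅓ + x/6
X(C) = ⅓ + C/6
(G(-143) + X((3 - 6)²)) - 29627 = (-143 + (⅓ + (3 - 6)²/6)) - 29627 = (-143 + (⅓ + (⅙)*(-3)²)) - 29627 = (-143 + (⅓ + (⅙)*9)) - 29627 = (-143 + (⅓ + 3/2)) - 29627 = (-143 + 11/6) - 29627 = -847/6 - 29627 = -178609/6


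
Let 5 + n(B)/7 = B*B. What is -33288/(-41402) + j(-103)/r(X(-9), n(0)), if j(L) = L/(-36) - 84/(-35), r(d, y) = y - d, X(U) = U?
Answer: 58290073/96880680 ≈ 0.60167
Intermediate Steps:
n(B) = -35 + 7*B**2 (n(B) = -35 + 7*(B*B) = -35 + 7*B**2)
j(L) = 12/5 - L/36 (j(L) = L*(-1/36) - 84*(-1/35) = -L/36 + 12/5 = 12/5 - L/36)
-33288/(-41402) + j(-103)/r(X(-9), n(0)) = -33288/(-41402) + (12/5 - 1/36*(-103))/((-35 + 7*0**2) - 1*(-9)) = -33288*(-1/41402) + (12/5 + 103/36)/((-35 + 7*0) + 9) = 16644/20701 + 947/(180*((-35 + 0) + 9)) = 16644/20701 + 947/(180*(-35 + 9)) = 16644/20701 + (947/180)/(-26) = 16644/20701 + (947/180)*(-1/26) = 16644/20701 - 947/4680 = 58290073/96880680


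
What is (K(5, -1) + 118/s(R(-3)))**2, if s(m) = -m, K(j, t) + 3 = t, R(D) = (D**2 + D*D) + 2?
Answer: 9801/100 ≈ 98.010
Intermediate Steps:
R(D) = 2 + 2*D**2 (R(D) = (D**2 + D**2) + 2 = 2*D**2 + 2 = 2 + 2*D**2)
K(j, t) = -3 + t
(K(5, -1) + 118/s(R(-3)))**2 = ((-3 - 1) + 118/((-(2 + 2*(-3)**2))))**2 = (-4 + 118/((-(2 + 2*9))))**2 = (-4 + 118/((-(2 + 18))))**2 = (-4 + 118/((-1*20)))**2 = (-4 + 118/(-20))**2 = (-4 + 118*(-1/20))**2 = (-4 - 59/10)**2 = (-99/10)**2 = 9801/100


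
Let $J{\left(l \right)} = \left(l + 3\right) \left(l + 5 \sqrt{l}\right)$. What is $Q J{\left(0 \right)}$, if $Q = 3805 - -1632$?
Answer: $0$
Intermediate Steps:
$J{\left(l \right)} = \left(3 + l\right) \left(l + 5 \sqrt{l}\right)$
$Q = 5437$ ($Q = 3805 + 1632 = 5437$)
$Q J{\left(0 \right)} = 5437 \left(0^{2} + 3 \cdot 0 + 5 \cdot 0^{\frac{3}{2}} + 15 \sqrt{0}\right) = 5437 \left(0 + 0 + 5 \cdot 0 + 15 \cdot 0\right) = 5437 \left(0 + 0 + 0 + 0\right) = 5437 \cdot 0 = 0$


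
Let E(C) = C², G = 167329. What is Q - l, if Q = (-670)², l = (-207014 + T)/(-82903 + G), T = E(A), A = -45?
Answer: 37899036389/84426 ≈ 4.4890e+5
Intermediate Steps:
T = 2025 (T = (-45)² = 2025)
l = -204989/84426 (l = (-207014 + 2025)/(-82903 + 167329) = -204989/84426 ≈ -2.4280)
Q = 448900
Q - l = 448900 - 1*(-204989/84426) = 448900 + 204989/84426 = 37899036389/84426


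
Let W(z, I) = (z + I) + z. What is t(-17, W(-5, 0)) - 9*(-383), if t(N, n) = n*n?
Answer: 3547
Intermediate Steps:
W(z, I) = I + 2*z (W(z, I) = (I + z) + z = I + 2*z)
t(N, n) = n²
t(-17, W(-5, 0)) - 9*(-383) = (0 + 2*(-5))² - 9*(-383) = (0 - 10)² + 3447 = (-10)² + 3447 = 100 + 3447 = 3547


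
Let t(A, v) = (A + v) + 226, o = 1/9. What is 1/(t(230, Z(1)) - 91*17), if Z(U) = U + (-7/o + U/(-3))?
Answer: -3/3460 ≈ -0.00086705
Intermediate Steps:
o = ⅑ ≈ 0.11111
Z(U) = -63 + 2*U/3 (Z(U) = U + (-7/⅑ + U/(-3)) = U + (-7*9 + U*(-⅓)) = U + (-63 - U/3) = -63 + 2*U/3)
t(A, v) = 226 + A + v
1/(t(230, Z(1)) - 91*17) = 1/((226 + 230 + (-63 + (⅔)*1)) - 91*17) = 1/((226 + 230 + (-63 + ⅔)) - 1547) = 1/((226 + 230 - 187/3) - 1547) = 1/(1181/3 - 1547) = 1/(-3460/3) = -3/3460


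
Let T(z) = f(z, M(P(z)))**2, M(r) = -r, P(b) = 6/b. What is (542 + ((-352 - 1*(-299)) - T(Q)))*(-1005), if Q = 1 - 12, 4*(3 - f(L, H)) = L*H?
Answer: -1884375/4 ≈ -4.7109e+5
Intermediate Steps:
f(L, H) = 3 - H*L/4 (f(L, H) = 3 - L*H/4 = 3 - H*L/4)
Q = -11
T(z) = 81/4 (T(z) = (3 - (-6/z)*z/4)**2 = (3 + 3/2)**2 = (9/2)**2 = 81/4)
(542 + ((-352 - 1*(-299)) - T(Q)))*(-1005) = (542 + ((-352 - 1*(-299)) - 1*81/4))*(-1005) = (542 + ((-352 + 299) - 81/4))*(-1005) = (542 + (-53 - 81/4))*(-1005) = (542 - 293/4)*(-1005) = (1875/4)*(-1005) = -1884375/4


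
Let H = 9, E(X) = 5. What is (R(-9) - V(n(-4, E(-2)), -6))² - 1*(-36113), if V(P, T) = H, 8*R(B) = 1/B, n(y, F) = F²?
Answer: 187630993/5184 ≈ 36194.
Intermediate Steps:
R(B) = 1/(8*B)
V(P, T) = 9
(R(-9) - V(n(-4, E(-2)), -6))² - 1*(-36113) = ((⅛)/(-9) - 1*9)² - 1*(-36113) = ((⅛)*(-⅑) - 9)² + 36113 = (-1/72 - 9)² + 36113 = (-649/72)² + 36113 = 421201/5184 + 36113 = 187630993/5184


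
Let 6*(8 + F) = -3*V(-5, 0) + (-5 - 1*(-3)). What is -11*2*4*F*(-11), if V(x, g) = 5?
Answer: -31460/3 ≈ -10487.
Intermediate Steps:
F = -65/6 (F = -8 + (-3*5 + (-5 - 1*(-3)))/6 = -8 + (-15 + (-5 + 3))/6 = -8 + (-15 - 2)/6 = -8 + (1/6)*(-17) = -8 - 17/6 = -65/6 ≈ -10.833)
-11*2*4*F*(-11) = -11*2*4*(-65)/6*(-11) = -88*(-65)/6*(-11) = -11*(-260/3)*(-11) = (2860/3)*(-11) = -31460/3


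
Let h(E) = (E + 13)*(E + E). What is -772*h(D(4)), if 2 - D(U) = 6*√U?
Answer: 46320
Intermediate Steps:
D(U) = 2 - 6*√U
h(E) = 2*E*(13 + E) (h(E) = (13 + E)*(2*E) = 2*E*(13 + E))
-772*h(D(4)) = -1544*(2 - 6*√4)*(13 + (2 - 6*√4)) = -1544*(2 - 6*2)*(13 + (2 - 6*2)) = -1544*(2 - 12)*(13 + (2 - 12)) = -1544*(-10)*(13 - 10) = -1544*(-10)*3 = -772*(-60) = 46320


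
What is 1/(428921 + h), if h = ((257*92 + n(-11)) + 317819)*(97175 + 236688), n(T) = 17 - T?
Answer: 1/114011638654 ≈ 8.7710e-12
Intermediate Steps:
h = 114011209733 (h = ((257*92 + (17 - 1*(-11))) + 317819)*(97175 + 236688) = ((23644 + (17 + 11)) + 317819)*333863 = ((23644 + 28) + 317819)*333863 = (23672 + 317819)*333863 = 341491*333863 = 114011209733)
1/(428921 + h) = 1/(428921 + 114011209733) = 1/114011638654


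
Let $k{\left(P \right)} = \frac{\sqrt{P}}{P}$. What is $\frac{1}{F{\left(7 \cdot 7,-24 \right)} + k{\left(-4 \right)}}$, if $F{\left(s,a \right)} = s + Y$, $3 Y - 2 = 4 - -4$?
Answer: $\frac{1884}{98605} + \frac{18 i}{98605} \approx 0.019107 + 0.00018255 i$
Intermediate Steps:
$Y = \frac{10}{3}$ ($Y = \frac{2}{3} + \frac{4 - -4}{3} = \frac{2}{3} + \frac{4 + 4}{3} = \frac{2}{3} + \frac{1}{3} \cdot 8 = \frac{2}{3} + \frac{8}{3} = \frac{10}{3} \approx 3.3333$)
$F{\left(s,a \right)} = \frac{10}{3} + s$ ($F{\left(s,a \right)} = s + \frac{10}{3} = \frac{10}{3} + s$)
$k{\left(P \right)} = \frac{1}{\sqrt{P}}$
$\frac{1}{F{\left(7 \cdot 7,-24 \right)} + k{\left(-4 \right)}} = \frac{1}{\left(\frac{10}{3} + 7 \cdot 7\right) + \frac{1}{\sqrt{-4}}} = \frac{1}{\left(\frac{10}{3} + 49\right) - \frac{i}{2}} = \frac{1}{\frac{157}{3} - \frac{i}{2}} = \frac{36 \left(\frac{157}{3} + \frac{i}{2}\right)}{98605}$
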